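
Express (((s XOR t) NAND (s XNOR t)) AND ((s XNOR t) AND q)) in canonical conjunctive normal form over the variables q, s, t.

(q OR s OR t) AND (q OR s OR NOT t) AND (q OR NOT s OR t) AND (q OR NOT s OR NOT t) AND (NOT q OR s OR NOT t) AND (NOT q OR NOT s OR t)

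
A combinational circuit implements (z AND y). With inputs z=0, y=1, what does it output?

Substituting: (0 AND 1)
= 0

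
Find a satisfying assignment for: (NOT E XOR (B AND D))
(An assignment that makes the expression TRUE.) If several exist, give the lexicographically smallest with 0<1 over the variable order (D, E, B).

D=0, E=0, B=0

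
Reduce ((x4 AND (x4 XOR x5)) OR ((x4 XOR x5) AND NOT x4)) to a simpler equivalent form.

By distribution ((E AND v) OR (E AND NOT v) = E):
= (x4 XOR x5)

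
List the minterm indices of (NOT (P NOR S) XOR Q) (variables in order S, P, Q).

Σm(1, 2, 4, 6) = (NOT S AND NOT P AND Q) OR (NOT S AND P AND NOT Q) OR (S AND NOT P AND NOT Q) OR (S AND P AND NOT Q)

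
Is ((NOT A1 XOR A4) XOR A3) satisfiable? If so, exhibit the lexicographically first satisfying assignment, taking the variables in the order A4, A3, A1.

A4=0, A3=0, A1=0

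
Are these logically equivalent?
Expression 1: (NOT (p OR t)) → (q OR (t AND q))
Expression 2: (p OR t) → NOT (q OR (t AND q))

No, Inverse is not equivalent to original (counterexample: t=0, q=0, p=0)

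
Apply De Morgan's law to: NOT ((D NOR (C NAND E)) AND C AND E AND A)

NOT (D NOR (C NAND E)) OR NOT C OR NOT E OR NOT A
De Morgan's: NOT(AND of terms) = OR of negations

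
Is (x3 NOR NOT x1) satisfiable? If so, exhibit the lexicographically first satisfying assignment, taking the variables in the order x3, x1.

x3=0, x1=1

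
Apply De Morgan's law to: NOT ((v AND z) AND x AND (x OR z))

NOT (v AND z) OR NOT x OR NOT (x OR z)
De Morgan's: NOT(AND of terms) = OR of negations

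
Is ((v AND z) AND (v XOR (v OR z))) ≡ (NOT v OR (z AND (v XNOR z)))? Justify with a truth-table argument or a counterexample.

No. Counterexample: with v=0, z=0, Expression 1 = 0 but Expression 2 = 1.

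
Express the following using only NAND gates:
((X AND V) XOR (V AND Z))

((((X NAND V) NAND (X NAND V)) NAND (((X NAND V) NAND (X NAND V)) NAND ((V NAND Z) NAND (V NAND Z)))) NAND (((V NAND Z) NAND (V NAND Z)) NAND (((X NAND V) NAND (X NAND V)) NAND ((V NAND Z) NAND (V NAND Z)))))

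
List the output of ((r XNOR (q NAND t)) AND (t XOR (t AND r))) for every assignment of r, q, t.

r | q | t | Output
------------------
0 | 0 | 0 | 0
0 | 0 | 1 | 0
0 | 1 | 0 | 0
0 | 1 | 1 | 1
1 | 0 | 0 | 0
1 | 0 | 1 | 0
1 | 1 | 0 | 0
1 | 1 | 1 | 0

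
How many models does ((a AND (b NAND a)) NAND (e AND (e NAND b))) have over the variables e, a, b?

Satisfying assignments: (0,0,0), (0,0,1), (0,1,0), (0,1,1), (1,0,0), (1,0,1), (1,1,1)
Count: 7 out of 8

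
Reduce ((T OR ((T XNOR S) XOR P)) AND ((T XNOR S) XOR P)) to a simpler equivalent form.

By absorption (E AND (E OR v) = E):
= ((T XNOR S) XOR P)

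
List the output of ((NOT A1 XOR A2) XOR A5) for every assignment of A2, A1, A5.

A2 | A1 | A5 | Output
---------------------
0 | 0 | 0 | 1
0 | 0 | 1 | 0
0 | 1 | 0 | 0
0 | 1 | 1 | 1
1 | 0 | 0 | 0
1 | 0 | 1 | 1
1 | 1 | 0 | 1
1 | 1 | 1 | 0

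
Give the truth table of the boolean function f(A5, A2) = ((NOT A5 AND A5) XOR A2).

A5 | A2 | Output
----------------
0 | 0 | 0
0 | 1 | 1
1 | 0 | 0
1 | 1 | 1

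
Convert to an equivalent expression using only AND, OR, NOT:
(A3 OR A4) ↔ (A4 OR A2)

((A3 OR A4) AND (A4 OR A2)) OR (NOT (A3 OR A4) AND NOT (A4 OR A2))
(Biconditional = both true or both false)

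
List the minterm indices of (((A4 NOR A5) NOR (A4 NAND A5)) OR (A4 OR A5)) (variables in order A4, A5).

Σm(1, 2, 3) = (NOT A4 AND A5) OR (A4 AND NOT A5) OR (A4 AND A5)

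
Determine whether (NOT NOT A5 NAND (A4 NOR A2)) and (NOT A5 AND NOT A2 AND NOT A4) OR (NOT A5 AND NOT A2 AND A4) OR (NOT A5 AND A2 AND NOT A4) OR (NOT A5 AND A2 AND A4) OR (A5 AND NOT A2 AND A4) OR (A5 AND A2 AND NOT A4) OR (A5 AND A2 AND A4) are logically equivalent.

Yes, they are equivalent — the two output columns agree on all 8 assignments:
A5 | A2 | A4 | Expression 1 | Expression 2
------------------------------------------
0 | 0 | 0 | 1 | 1
0 | 0 | 1 | 1 | 1
0 | 1 | 0 | 1 | 1
0 | 1 | 1 | 1 | 1
1 | 0 | 0 | 0 | 0
1 | 0 | 1 | 1 | 1
1 | 1 | 0 | 1 | 1
1 | 1 | 1 | 1 | 1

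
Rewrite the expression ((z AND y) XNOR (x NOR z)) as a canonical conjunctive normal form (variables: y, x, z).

(y OR x OR z) AND (NOT y OR x OR z) AND (NOT y OR x OR NOT z) AND (NOT y OR NOT x OR NOT z)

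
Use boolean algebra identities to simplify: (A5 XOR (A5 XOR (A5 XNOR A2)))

By XOR self-cancellation ((E XOR v) XOR v = E):
= (A5 XNOR A2)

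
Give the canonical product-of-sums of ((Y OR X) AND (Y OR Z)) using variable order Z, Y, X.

ΠM(0, 1, 4) = (Z OR Y OR X) AND (Z OR Y OR NOT X) AND (NOT Z OR Y OR X)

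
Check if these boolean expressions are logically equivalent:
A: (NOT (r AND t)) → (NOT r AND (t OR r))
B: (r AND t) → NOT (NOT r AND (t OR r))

No, Inverse is not equivalent to original (counterexample: t=0, r=0)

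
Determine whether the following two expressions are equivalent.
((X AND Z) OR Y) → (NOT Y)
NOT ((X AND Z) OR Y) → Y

No, Inverse is not equivalent to original (counterexample: Z=0, Y=0, X=0)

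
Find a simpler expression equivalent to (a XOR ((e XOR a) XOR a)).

By XOR self-cancellation ((E XOR v) XOR v = E):
= (e XOR a)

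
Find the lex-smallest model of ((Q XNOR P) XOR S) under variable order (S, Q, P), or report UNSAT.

S=0, Q=0, P=0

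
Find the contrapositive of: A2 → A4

Contrapositive: NOT A4 → NOT A2
Note: A statement and its contrapositive are logically equivalent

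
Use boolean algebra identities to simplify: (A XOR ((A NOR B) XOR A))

By XOR self-cancellation ((E XOR v) XOR v = E):
= (A NOR B)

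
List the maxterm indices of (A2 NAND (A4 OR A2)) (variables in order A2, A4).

ΠM(2, 3) = (NOT A2 OR A4) AND (NOT A2 OR NOT A4)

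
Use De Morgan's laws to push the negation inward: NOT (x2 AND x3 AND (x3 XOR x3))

NOT x2 OR NOT x3 OR NOT (x3 XOR x3)
De Morgan's: NOT(AND of terms) = OR of negations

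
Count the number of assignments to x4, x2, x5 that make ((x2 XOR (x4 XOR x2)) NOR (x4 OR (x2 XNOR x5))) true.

Satisfying assignments: (0,0,1), (0,1,0)
Count: 2 out of 8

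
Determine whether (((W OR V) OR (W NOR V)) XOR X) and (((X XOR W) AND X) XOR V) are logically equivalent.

No. Counterexample: with W=0, V=0, X=0, Expression 1 = 1 but Expression 2 = 0.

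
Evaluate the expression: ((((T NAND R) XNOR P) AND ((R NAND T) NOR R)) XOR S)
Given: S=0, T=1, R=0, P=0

Substituting: ((((1 NAND 0) XNOR 0) AND ((0 NAND 1) NOR 0)) XOR 0)
= 0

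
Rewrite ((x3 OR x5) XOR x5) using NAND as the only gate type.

((((x3 NAND x3) NAND (x5 NAND x5)) NAND (((x3 NAND x3) NAND (x5 NAND x5)) NAND x5)) NAND (x5 NAND (((x3 NAND x3) NAND (x5 NAND x5)) NAND x5)))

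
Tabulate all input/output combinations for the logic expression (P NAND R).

R | P | Output
--------------
0 | 0 | 1
0 | 1 | 1
1 | 0 | 1
1 | 1 | 0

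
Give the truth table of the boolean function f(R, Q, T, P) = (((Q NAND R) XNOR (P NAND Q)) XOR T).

R | Q | T | P | Output
----------------------
0 | 0 | 0 | 0 | 1
0 | 0 | 0 | 1 | 1
0 | 0 | 1 | 0 | 0
0 | 0 | 1 | 1 | 0
0 | 1 | 0 | 0 | 1
0 | 1 | 0 | 1 | 0
0 | 1 | 1 | 0 | 0
0 | 1 | 1 | 1 | 1
1 | 0 | 0 | 0 | 1
1 | 0 | 0 | 1 | 1
1 | 0 | 1 | 0 | 0
1 | 0 | 1 | 1 | 0
1 | 1 | 0 | 0 | 0
1 | 1 | 0 | 1 | 1
1 | 1 | 1 | 0 | 1
1 | 1 | 1 | 1 | 0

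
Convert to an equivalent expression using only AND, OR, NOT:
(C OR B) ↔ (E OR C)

((C OR B) AND (E OR C)) OR (NOT (C OR B) AND NOT (E OR C))
(Biconditional = both true or both false)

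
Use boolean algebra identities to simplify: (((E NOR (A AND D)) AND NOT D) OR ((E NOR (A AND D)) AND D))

By distribution ((E AND v) OR (E AND NOT v) = E):
= (E NOR (A AND D))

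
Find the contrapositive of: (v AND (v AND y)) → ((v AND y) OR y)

Contrapositive: NOT ((v AND y) OR y) → NOT (v AND (v AND y))
Note: A statement and its contrapositive are logically equivalent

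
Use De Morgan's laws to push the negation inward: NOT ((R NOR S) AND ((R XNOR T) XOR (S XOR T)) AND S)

NOT (R NOR S) OR NOT ((R XNOR T) XOR (S XOR T)) OR NOT S
De Morgan's: NOT(AND of terms) = OR of negations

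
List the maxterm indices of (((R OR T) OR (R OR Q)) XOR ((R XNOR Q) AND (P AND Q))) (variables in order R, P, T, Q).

ΠM(0, 4, 13, 15) = (R OR P OR T OR Q) AND (R OR NOT P OR T OR Q) AND (NOT R OR NOT P OR T OR NOT Q) AND (NOT R OR NOT P OR NOT T OR NOT Q)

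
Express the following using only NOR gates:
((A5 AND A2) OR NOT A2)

((((A5 NOR A5) NOR (A2 NOR A2)) NOR (A2 NOR A2)) NOR (((A5 NOR A5) NOR (A2 NOR A2)) NOR (A2 NOR A2)))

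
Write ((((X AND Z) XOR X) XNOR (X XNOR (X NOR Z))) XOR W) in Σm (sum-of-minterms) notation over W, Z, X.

Σm(0, 3, 5, 6) = (NOT W AND NOT Z AND NOT X) OR (NOT W AND Z AND X) OR (W AND NOT Z AND X) OR (W AND Z AND NOT X)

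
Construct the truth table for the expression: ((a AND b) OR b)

b | a | Output
--------------
0 | 0 | 0
0 | 1 | 0
1 | 0 | 1
1 | 1 | 1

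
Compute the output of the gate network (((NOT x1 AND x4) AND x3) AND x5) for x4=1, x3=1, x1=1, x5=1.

Substituting: (((NOT 1 AND 1) AND 1) AND 1)
= 0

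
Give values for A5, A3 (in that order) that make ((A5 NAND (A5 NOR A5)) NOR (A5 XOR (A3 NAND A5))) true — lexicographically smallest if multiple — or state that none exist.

UNSATISFIABLE - no assignment makes this expression true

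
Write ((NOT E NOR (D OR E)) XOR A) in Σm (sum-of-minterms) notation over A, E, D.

Σm(4, 5, 6, 7) = (A AND NOT E AND NOT D) OR (A AND NOT E AND D) OR (A AND E AND NOT D) OR (A AND E AND D)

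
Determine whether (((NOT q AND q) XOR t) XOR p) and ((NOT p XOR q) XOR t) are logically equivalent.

No. Counterexample: with q=0, t=0, p=0, Expression 1 = 0 but Expression 2 = 1.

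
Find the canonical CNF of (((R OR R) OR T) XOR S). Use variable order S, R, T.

(S OR R OR T) AND (NOT S OR R OR NOT T) AND (NOT S OR NOT R OR T) AND (NOT S OR NOT R OR NOT T)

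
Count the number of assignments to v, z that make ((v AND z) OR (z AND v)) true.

Satisfying assignments: (1,1)
Count: 1 out of 4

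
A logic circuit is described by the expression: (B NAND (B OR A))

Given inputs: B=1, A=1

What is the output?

Substituting: (1 NAND (1 OR 1))
= 0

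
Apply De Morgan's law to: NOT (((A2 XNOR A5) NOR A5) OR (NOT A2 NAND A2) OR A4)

NOT ((A2 XNOR A5) NOR A5) AND NOT (NOT A2 NAND A2) AND NOT A4
De Morgan's: NOT(OR of terms) = AND of negations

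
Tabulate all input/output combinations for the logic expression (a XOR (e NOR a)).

a | e | Output
--------------
0 | 0 | 1
0 | 1 | 0
1 | 0 | 1
1 | 1 | 1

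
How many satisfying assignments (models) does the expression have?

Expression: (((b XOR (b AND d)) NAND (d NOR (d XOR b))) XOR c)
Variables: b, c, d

Satisfying assignments: (0,0,0), (0,0,1), (1,0,0), (1,0,1)
Count: 4 out of 8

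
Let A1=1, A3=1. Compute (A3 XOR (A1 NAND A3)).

Substituting: (1 XOR (1 NAND 1))
= 1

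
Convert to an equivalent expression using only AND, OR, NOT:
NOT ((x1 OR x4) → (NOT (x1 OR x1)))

(x1 OR x4) AND (x1 OR x1)
(Negated implication: NOT(A → B) = A AND NOT B)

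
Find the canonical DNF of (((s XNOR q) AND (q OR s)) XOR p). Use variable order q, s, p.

(NOT q AND NOT s AND p) OR (NOT q AND s AND p) OR (q AND NOT s AND p) OR (q AND s AND NOT p)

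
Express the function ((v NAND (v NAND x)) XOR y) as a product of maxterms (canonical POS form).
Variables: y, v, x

ΠM(2, 4, 5, 7) = (y OR NOT v OR x) AND (NOT y OR v OR x) AND (NOT y OR v OR NOT x) AND (NOT y OR NOT v OR NOT x)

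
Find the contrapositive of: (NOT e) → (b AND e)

Contrapositive: NOT (b AND e) → e
Note: A statement and its contrapositive are logically equivalent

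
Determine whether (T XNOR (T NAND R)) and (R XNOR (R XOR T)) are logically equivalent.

No. Counterexample: with T=0, R=0, Expression 1 = 0 but Expression 2 = 1.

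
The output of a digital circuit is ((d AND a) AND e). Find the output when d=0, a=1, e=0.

Substituting: ((0 AND 1) AND 0)
= 0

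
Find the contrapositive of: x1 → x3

Contrapositive: NOT x3 → NOT x1
Note: A statement and its contrapositive are logically equivalent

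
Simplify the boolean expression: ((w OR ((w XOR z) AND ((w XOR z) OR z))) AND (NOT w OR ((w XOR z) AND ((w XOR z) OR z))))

By distribution ((E OR v) AND (E OR NOT v) = E) then absorption (E AND (E OR v) = E):
= (w XOR z)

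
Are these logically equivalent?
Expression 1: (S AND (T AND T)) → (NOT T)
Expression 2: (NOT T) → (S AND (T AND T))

No, Converse is not equivalent to original (counterexample: S=0, T=0)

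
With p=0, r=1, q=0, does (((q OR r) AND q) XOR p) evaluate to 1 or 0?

Substituting: (((0 OR 1) AND 0) XOR 0)
= 0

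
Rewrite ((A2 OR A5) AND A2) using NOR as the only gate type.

((((A2 NOR A5) NOR (A2 NOR A5)) NOR ((A2 NOR A5) NOR (A2 NOR A5))) NOR (A2 NOR A2))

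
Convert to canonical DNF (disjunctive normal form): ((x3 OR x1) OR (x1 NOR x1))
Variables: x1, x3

(NOT x1 AND NOT x3) OR (NOT x1 AND x3) OR (x1 AND NOT x3) OR (x1 AND x3)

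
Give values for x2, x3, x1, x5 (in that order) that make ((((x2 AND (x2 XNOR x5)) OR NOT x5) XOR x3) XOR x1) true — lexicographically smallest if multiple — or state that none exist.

x2=0, x3=0, x1=0, x5=0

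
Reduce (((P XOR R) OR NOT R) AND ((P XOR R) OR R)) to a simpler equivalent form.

By distribution ((E OR v) AND (E OR NOT v) = E):
= (P XOR R)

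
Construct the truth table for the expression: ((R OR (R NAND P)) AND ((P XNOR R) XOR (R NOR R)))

R | P | Output
--------------
0 | 0 | 0
0 | 1 | 1
1 | 0 | 0
1 | 1 | 1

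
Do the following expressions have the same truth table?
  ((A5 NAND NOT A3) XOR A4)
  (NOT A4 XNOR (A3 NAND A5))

No. Counterexample: with A4=0, A5=1, A3=0, Expression 1 = 0 but Expression 2 = 1.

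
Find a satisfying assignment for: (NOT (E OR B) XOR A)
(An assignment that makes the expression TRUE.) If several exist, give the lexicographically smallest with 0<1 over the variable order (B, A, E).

B=0, A=0, E=0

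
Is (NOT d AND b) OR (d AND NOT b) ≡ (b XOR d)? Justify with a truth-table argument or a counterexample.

Yes, they are equivalent — the two output columns agree on all 4 assignments:
d | b | Expression 1 | Expression 2
-----------------------------------
0 | 0 | 0 | 0
0 | 1 | 1 | 1
1 | 0 | 1 | 1
1 | 1 | 0 | 0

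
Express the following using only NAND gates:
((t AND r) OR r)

((((t NAND r) NAND (t NAND r)) NAND ((t NAND r) NAND (t NAND r))) NAND (r NAND r))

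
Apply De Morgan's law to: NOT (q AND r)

NOT q OR NOT r
De Morgan's: NOT(AND of terms) = OR of negations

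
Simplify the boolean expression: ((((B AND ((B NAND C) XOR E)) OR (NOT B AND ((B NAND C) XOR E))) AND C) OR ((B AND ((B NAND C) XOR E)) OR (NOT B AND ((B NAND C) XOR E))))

By absorption (E OR (E AND v) = E) then distribution ((E AND v) OR (E AND NOT v) = E):
= ((B NAND C) XOR E)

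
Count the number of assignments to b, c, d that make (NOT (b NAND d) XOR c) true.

Satisfying assignments: (0,1,0), (0,1,1), (1,0,1), (1,1,0)
Count: 4 out of 8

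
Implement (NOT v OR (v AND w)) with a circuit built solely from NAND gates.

(((v NAND v) NAND (v NAND v)) NAND (((v NAND w) NAND (v NAND w)) NAND ((v NAND w) NAND (v NAND w))))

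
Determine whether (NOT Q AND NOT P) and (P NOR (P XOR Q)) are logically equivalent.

Yes, they are equivalent — the two output columns agree on all 4 assignments:
Q | P | Expression 1 | Expression 2
-----------------------------------
0 | 0 | 1 | 1
0 | 1 | 0 | 0
1 | 0 | 0 | 0
1 | 1 | 0 | 0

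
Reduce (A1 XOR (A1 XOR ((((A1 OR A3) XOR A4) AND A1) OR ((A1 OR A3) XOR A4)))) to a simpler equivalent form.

By XOR self-cancellation ((E XOR v) XOR v = E) then absorption (E OR (E AND v) = E):
= ((A1 OR A3) XOR A4)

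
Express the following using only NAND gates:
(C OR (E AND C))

((C NAND C) NAND (((E NAND C) NAND (E NAND C)) NAND ((E NAND C) NAND (E NAND C))))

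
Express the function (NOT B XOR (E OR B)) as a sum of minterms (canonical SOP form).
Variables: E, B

Σm(0, 1, 3) = (NOT E AND NOT B) OR (NOT E AND B) OR (E AND B)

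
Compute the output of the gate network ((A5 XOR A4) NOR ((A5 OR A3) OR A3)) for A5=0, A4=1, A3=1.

Substituting: ((0 XOR 1) NOR ((0 OR 1) OR 1))
= 0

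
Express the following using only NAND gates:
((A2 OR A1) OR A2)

((((A2 NAND A2) NAND (A1 NAND A1)) NAND ((A2 NAND A2) NAND (A1 NAND A1))) NAND (A2 NAND A2))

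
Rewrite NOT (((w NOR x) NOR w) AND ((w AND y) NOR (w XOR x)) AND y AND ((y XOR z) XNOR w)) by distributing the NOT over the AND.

NOT ((w NOR x) NOR w) OR NOT ((w AND y) NOR (w XOR x)) OR NOT y OR NOT ((y XOR z) XNOR w)
De Morgan's: NOT(AND of terms) = OR of negations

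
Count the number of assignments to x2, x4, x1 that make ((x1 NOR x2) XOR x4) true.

Satisfying assignments: (0,0,0), (0,1,1), (1,1,0), (1,1,1)
Count: 4 out of 8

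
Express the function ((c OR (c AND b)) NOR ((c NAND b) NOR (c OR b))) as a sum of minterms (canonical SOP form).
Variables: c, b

Σm(0, 1) = (NOT c AND NOT b) OR (NOT c AND b)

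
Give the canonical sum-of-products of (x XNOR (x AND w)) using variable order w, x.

Σm(0, 2, 3) = (NOT w AND NOT x) OR (w AND NOT x) OR (w AND x)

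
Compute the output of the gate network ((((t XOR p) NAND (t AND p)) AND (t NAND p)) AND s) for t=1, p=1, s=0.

Substituting: ((((1 XOR 1) NAND (1 AND 1)) AND (1 NAND 1)) AND 0)
= 0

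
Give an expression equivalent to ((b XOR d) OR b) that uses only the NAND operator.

((((b NAND (b NAND d)) NAND (d NAND (b NAND d))) NAND ((b NAND (b NAND d)) NAND (d NAND (b NAND d)))) NAND (b NAND b))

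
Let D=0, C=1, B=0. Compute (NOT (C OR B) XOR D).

Substituting: (NOT (1 OR 0) XOR 0)
= 0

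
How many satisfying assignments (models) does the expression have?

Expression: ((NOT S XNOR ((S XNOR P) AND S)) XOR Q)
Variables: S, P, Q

Satisfying assignments: (0,0,1), (0,1,1), (1,0,0), (1,1,1)
Count: 4 out of 8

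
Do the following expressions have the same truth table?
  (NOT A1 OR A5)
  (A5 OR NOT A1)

Yes, they are equivalent — the two output columns agree on all 4 assignments:
A1 | A5 | Expression 1 | Expression 2
-------------------------------------
0 | 0 | 1 | 1
0 | 1 | 1 | 1
1 | 0 | 0 | 0
1 | 1 | 1 | 1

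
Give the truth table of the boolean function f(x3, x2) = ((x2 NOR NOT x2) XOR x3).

x3 | x2 | Output
----------------
0 | 0 | 0
0 | 1 | 0
1 | 0 | 1
1 | 1 | 1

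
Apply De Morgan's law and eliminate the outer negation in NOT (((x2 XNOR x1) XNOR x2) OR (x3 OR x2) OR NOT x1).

NOT ((x2 XNOR x1) XNOR x2) AND NOT (x3 OR x2) AND x1
De Morgan's: NOT(OR of terms) = AND of negations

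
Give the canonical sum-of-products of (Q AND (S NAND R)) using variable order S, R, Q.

Σm(1, 3, 5) = (NOT S AND NOT R AND Q) OR (NOT S AND R AND Q) OR (S AND NOT R AND Q)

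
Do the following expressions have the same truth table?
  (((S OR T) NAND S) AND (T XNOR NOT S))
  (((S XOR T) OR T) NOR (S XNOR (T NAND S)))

No. Counterexample: with T=0, S=0, Expression 1 = 0 but Expression 2 = 1.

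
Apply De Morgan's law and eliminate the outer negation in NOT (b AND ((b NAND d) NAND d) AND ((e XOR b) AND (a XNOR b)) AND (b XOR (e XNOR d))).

NOT b OR NOT ((b NAND d) NAND d) OR NOT ((e XOR b) AND (a XNOR b)) OR NOT (b XOR (e XNOR d))
De Morgan's: NOT(AND of terms) = OR of negations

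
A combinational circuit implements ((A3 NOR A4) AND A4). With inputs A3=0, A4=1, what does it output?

Substituting: ((0 NOR 1) AND 1)
= 0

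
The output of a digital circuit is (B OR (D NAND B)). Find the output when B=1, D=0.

Substituting: (1 OR (0 NAND 1))
= 1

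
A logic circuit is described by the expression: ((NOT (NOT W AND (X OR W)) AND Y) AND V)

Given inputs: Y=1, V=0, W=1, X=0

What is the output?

Substituting: ((NOT (NOT 1 AND (0 OR 1)) AND 1) AND 0)
= 0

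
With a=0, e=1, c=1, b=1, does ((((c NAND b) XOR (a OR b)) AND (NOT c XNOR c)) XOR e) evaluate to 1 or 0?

Substituting: ((((1 NAND 1) XOR (0 OR 1)) AND (NOT 1 XNOR 1)) XOR 1)
= 1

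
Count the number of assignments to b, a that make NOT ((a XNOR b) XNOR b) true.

Satisfying assignments: (0,0), (1,0)
Count: 2 out of 4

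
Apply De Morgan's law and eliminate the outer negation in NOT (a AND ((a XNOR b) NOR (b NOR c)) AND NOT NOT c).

NOT a OR NOT ((a XNOR b) NOR (b NOR c)) OR NOT c
De Morgan's: NOT(AND of terms) = OR of negations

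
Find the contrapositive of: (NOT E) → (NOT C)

Contrapositive: C → E
Note: A statement and its contrapositive are logically equivalent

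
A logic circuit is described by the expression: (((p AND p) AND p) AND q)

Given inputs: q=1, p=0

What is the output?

Substituting: (((0 AND 0) AND 0) AND 1)
= 0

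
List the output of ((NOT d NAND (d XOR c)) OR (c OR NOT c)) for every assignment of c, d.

c | d | Output
--------------
0 | 0 | 1
0 | 1 | 1
1 | 0 | 1
1 | 1 | 1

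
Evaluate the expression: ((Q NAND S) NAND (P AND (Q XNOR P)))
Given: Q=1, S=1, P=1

Substituting: ((1 NAND 1) NAND (1 AND (1 XNOR 1)))
= 1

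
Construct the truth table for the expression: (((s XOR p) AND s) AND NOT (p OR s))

s | p | Output
--------------
0 | 0 | 0
0 | 1 | 0
1 | 0 | 0
1 | 1 | 0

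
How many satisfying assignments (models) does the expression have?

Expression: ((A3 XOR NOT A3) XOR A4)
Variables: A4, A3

Satisfying assignments: (0,0), (0,1)
Count: 2 out of 4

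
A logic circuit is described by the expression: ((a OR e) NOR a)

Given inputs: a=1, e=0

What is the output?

Substituting: ((1 OR 0) NOR 1)
= 0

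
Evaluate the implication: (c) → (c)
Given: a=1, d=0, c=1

Antecedent (c) = 1; consequent (c) = 1.
1 → 1 = 1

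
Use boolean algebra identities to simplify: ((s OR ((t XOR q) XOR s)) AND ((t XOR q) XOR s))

By absorption (E AND (E OR v) = E):
= ((t XOR q) XOR s)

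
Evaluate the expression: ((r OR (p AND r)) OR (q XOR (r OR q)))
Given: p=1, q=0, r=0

Substituting: ((0 OR (1 AND 0)) OR (0 XOR (0 OR 0)))
= 0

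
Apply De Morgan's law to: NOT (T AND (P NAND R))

NOT T OR NOT (P NAND R)
De Morgan's: NOT(AND of terms) = OR of negations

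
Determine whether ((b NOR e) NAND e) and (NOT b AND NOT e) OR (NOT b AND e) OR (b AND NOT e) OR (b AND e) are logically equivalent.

Yes, they are equivalent — the two output columns agree on all 4 assignments:
b | e | Expression 1 | Expression 2
-----------------------------------
0 | 0 | 1 | 1
0 | 1 | 1 | 1
1 | 0 | 1 | 1
1 | 1 | 1 | 1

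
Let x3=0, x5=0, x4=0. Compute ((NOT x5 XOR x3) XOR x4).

Substituting: ((NOT 0 XOR 0) XOR 0)
= 1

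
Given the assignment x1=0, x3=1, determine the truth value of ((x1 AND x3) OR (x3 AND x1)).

Substituting: ((0 AND 1) OR (1 AND 0))
= 0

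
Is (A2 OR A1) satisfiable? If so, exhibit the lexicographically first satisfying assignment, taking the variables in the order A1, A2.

A1=0, A2=1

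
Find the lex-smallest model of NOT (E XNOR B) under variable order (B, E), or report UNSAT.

B=0, E=1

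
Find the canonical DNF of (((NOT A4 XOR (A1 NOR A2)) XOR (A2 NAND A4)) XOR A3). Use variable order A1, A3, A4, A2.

(NOT A1 AND NOT A3 AND NOT A4 AND NOT A2) OR (NOT A1 AND A3 AND NOT A4 AND A2) OR (NOT A1 AND A3 AND A4 AND NOT A2) OR (NOT A1 AND A3 AND A4 AND A2) OR (A1 AND NOT A3 AND A4 AND NOT A2) OR (A1 AND A3 AND NOT A4 AND NOT A2) OR (A1 AND A3 AND NOT A4 AND A2) OR (A1 AND A3 AND A4 AND A2)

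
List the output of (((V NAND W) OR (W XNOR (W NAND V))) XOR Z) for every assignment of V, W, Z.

V | W | Z | Output
------------------
0 | 0 | 0 | 1
0 | 0 | 1 | 0
0 | 1 | 0 | 1
0 | 1 | 1 | 0
1 | 0 | 0 | 1
1 | 0 | 1 | 0
1 | 1 | 0 | 0
1 | 1 | 1 | 1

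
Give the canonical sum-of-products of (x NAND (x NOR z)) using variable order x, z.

Σm(0, 1, 2, 3) = (NOT x AND NOT z) OR (NOT x AND z) OR (x AND NOT z) OR (x AND z)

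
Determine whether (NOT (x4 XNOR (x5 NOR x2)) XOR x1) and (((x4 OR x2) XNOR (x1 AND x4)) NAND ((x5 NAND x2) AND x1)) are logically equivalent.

No. Counterexample: with x4=0, x1=0, x5=0, x2=1, Expression 1 = 0 but Expression 2 = 1.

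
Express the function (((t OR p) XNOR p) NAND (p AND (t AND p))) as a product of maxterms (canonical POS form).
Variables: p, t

ΠM(3) = (NOT p OR NOT t)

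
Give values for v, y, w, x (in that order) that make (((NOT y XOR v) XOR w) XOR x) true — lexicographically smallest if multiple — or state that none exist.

v=0, y=0, w=0, x=0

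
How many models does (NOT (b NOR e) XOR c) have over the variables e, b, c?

Satisfying assignments: (0,0,1), (0,1,0), (1,0,0), (1,1,0)
Count: 4 out of 8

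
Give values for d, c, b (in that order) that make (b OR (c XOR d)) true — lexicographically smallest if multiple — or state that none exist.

d=0, c=0, b=1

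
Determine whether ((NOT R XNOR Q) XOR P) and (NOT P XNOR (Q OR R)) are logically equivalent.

No. Counterexample: with Q=1, P=0, R=1, Expression 1 = 0 but Expression 2 = 1.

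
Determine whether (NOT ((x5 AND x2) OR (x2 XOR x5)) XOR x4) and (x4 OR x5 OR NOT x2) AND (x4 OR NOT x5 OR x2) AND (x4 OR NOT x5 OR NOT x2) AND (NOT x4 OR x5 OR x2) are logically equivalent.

Yes, they are equivalent — the two output columns agree on all 8 assignments:
x4 | x5 | x2 | Expression 1 | Expression 2
------------------------------------------
0 | 0 | 0 | 1 | 1
0 | 0 | 1 | 0 | 0
0 | 1 | 0 | 0 | 0
0 | 1 | 1 | 0 | 0
1 | 0 | 0 | 0 | 0
1 | 0 | 1 | 1 | 1
1 | 1 | 0 | 1 | 1
1 | 1 | 1 | 1 | 1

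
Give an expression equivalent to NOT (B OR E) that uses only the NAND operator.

(((B NAND B) NAND (E NAND E)) NAND ((B NAND B) NAND (E NAND E)))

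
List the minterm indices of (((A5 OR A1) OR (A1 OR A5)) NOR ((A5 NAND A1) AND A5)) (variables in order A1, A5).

Σm(0) = (NOT A1 AND NOT A5)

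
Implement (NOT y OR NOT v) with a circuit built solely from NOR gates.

(((y NOR y) NOR (v NOR v)) NOR ((y NOR y) NOR (v NOR v)))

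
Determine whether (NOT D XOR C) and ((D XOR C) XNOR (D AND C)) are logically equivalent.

No. Counterexample: with C=1, D=1, Expression 1 = 1 but Expression 2 = 0.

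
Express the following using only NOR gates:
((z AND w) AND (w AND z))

((((z NOR z) NOR (w NOR w)) NOR ((z NOR z) NOR (w NOR w))) NOR (((w NOR w) NOR (z NOR z)) NOR ((w NOR w) NOR (z NOR z))))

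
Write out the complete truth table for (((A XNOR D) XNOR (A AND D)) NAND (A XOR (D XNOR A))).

D | A | Output
--------------
0 | 0 | 1
0 | 1 | 0
1 | 0 | 1
1 | 1 | 1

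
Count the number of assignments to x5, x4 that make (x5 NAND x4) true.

Satisfying assignments: (0,0), (0,1), (1,0)
Count: 3 out of 4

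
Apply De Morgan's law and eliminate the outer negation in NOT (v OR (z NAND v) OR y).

NOT v AND NOT (z NAND v) AND NOT y
De Morgan's: NOT(OR of terms) = AND of negations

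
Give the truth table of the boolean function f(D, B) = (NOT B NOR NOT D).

D | B | Output
--------------
0 | 0 | 0
0 | 1 | 0
1 | 0 | 0
1 | 1 | 1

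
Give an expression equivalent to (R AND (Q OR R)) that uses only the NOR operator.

((R NOR R) NOR (((Q NOR R) NOR (Q NOR R)) NOR ((Q NOR R) NOR (Q NOR R))))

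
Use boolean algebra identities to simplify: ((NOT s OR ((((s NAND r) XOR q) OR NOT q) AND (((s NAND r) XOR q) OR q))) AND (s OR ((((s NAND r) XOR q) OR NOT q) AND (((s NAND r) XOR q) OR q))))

By distribution ((E OR v) AND (E OR NOT v) = E) then distribution ((E OR v) AND (E OR NOT v) = E):
= ((s NAND r) XOR q)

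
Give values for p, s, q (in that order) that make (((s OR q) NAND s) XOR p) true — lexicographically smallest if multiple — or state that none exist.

p=0, s=0, q=0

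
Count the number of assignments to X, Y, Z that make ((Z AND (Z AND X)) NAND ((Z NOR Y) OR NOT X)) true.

Satisfying assignments: (0,0,0), (0,0,1), (0,1,0), (0,1,1), (1,0,0), (1,0,1), (1,1,0), (1,1,1)
Count: 8 out of 8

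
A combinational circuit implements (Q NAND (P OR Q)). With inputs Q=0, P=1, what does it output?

Substituting: (0 NAND (1 OR 0))
= 1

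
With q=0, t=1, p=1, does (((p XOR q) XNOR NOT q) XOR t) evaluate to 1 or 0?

Substituting: (((1 XOR 0) XNOR NOT 0) XOR 1)
= 0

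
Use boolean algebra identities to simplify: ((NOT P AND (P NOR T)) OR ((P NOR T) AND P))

By distribution ((E AND v) OR (E AND NOT v) = E):
= (P NOR T)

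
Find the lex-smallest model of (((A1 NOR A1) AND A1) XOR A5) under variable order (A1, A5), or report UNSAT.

A1=0, A5=1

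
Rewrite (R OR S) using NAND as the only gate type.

((R NAND R) NAND (S NAND S))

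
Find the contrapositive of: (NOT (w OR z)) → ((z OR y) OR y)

Contrapositive: NOT ((z OR y) OR y) → (w OR z)
Note: A statement and its contrapositive are logically equivalent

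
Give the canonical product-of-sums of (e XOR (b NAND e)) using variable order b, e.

ΠM(1) = (b OR NOT e)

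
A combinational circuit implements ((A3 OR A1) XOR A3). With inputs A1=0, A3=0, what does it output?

Substituting: ((0 OR 0) XOR 0)
= 0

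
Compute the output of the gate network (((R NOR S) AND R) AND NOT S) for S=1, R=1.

Substituting: (((1 NOR 1) AND 1) AND NOT 1)
= 0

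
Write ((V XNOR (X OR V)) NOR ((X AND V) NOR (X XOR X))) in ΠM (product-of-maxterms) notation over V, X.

ΠM(0, 1, 2, 3) = (V OR X) AND (V OR NOT X) AND (NOT V OR X) AND (NOT V OR NOT X)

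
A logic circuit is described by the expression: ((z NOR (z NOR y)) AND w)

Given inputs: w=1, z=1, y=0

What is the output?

Substituting: ((1 NOR (1 NOR 0)) AND 1)
= 0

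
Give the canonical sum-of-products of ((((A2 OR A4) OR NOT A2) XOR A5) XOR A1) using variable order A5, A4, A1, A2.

Σm(0, 1, 4, 5, 10, 11, 14, 15) = (NOT A5 AND NOT A4 AND NOT A1 AND NOT A2) OR (NOT A5 AND NOT A4 AND NOT A1 AND A2) OR (NOT A5 AND A4 AND NOT A1 AND NOT A2) OR (NOT A5 AND A4 AND NOT A1 AND A2) OR (A5 AND NOT A4 AND A1 AND NOT A2) OR (A5 AND NOT A4 AND A1 AND A2) OR (A5 AND A4 AND A1 AND NOT A2) OR (A5 AND A4 AND A1 AND A2)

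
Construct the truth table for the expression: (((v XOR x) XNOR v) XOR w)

w | x | v | Output
------------------
0 | 0 | 0 | 1
0 | 0 | 1 | 1
0 | 1 | 0 | 0
0 | 1 | 1 | 0
1 | 0 | 0 | 0
1 | 0 | 1 | 0
1 | 1 | 0 | 1
1 | 1 | 1 | 1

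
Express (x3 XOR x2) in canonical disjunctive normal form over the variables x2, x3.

(NOT x2 AND x3) OR (x2 AND NOT x3)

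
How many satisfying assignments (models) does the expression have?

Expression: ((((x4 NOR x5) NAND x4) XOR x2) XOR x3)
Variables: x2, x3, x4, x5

Satisfying assignments: (0,0,0,0), (0,0,0,1), (0,0,1,0), (0,0,1,1), (1,1,0,0), (1,1,0,1), (1,1,1,0), (1,1,1,1)
Count: 8 out of 16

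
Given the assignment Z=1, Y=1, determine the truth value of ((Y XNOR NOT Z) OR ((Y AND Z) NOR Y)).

Substituting: ((1 XNOR NOT 1) OR ((1 AND 1) NOR 1))
= 0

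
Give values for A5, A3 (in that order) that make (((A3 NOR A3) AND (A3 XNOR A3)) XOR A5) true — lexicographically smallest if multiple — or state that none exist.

A5=0, A3=0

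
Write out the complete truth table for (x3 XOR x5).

x5 | x3 | Output
----------------
0 | 0 | 0
0 | 1 | 1
1 | 0 | 1
1 | 1 | 0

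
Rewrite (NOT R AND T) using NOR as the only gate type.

(((R NOR R) NOR (R NOR R)) NOR (T NOR T))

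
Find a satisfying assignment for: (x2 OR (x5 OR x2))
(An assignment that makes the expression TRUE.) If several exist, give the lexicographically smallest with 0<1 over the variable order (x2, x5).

x2=0, x5=1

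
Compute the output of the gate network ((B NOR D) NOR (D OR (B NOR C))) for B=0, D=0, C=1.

Substituting: ((0 NOR 0) NOR (0 OR (0 NOR 1)))
= 0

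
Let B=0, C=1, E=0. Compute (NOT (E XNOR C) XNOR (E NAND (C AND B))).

Substituting: (NOT (0 XNOR 1) XNOR (0 NAND (1 AND 0)))
= 1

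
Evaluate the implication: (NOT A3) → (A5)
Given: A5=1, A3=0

Antecedent (NOT A3) = 1; consequent (A5) = 1.
1 → 1 = 1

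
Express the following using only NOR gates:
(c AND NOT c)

((c NOR c) NOR ((c NOR c) NOR (c NOR c)))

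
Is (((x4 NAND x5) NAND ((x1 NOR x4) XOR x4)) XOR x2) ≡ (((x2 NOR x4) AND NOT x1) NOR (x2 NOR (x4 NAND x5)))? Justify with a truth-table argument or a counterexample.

No. Counterexample: with x4=0, x2=1, x5=0, x1=1, Expression 1 = 0 but Expression 2 = 1.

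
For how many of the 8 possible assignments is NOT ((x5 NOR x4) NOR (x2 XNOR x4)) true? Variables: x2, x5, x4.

Satisfying assignments: (0,0,0), (0,1,0), (1,0,0), (1,0,1), (1,1,1)
Count: 5 out of 8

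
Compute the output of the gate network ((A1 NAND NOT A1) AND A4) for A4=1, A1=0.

Substituting: ((0 NAND NOT 0) AND 1)
= 1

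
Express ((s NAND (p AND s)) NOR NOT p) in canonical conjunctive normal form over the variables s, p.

(s OR p) AND (s OR NOT p) AND (NOT s OR p)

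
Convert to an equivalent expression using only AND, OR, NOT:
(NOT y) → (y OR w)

y OR (y OR w)
(Implication elimination: A → B = NOT A OR B)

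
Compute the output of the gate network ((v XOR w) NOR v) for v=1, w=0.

Substituting: ((1 XOR 0) NOR 1)
= 0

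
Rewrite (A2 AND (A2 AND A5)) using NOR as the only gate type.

((A2 NOR A2) NOR (((A2 NOR A2) NOR (A5 NOR A5)) NOR ((A2 NOR A2) NOR (A5 NOR A5))))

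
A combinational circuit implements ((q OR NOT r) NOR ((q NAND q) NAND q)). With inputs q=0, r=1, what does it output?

Substituting: ((0 OR NOT 1) NOR ((0 NAND 0) NAND 0))
= 0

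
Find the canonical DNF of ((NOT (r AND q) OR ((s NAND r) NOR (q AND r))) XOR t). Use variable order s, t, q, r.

(NOT s AND NOT t AND NOT q AND NOT r) OR (NOT s AND NOT t AND NOT q AND r) OR (NOT s AND NOT t AND q AND NOT r) OR (NOT s AND t AND q AND r) OR (s AND NOT t AND NOT q AND NOT r) OR (s AND NOT t AND NOT q AND r) OR (s AND NOT t AND q AND NOT r) OR (s AND t AND q AND r)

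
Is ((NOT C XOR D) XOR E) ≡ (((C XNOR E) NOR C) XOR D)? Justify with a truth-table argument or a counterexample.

No. Counterexample: with C=0, D=0, E=0, Expression 1 = 1 but Expression 2 = 0.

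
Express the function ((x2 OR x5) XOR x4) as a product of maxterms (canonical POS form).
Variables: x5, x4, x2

ΠM(0, 3, 6, 7) = (x5 OR x4 OR x2) AND (x5 OR NOT x4 OR NOT x2) AND (NOT x5 OR NOT x4 OR x2) AND (NOT x5 OR NOT x4 OR NOT x2)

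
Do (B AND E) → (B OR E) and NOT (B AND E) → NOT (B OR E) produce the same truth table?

No, Inverse is not equivalent to original (counterexample: E=0, B=1)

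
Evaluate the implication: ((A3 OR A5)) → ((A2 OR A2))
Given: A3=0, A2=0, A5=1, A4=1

Antecedent ((A3 OR A5)) = 1; consequent ((A2 OR A2)) = 0.
1 → 0 = 0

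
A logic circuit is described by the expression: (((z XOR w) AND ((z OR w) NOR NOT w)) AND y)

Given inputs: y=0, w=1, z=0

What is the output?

Substituting: (((0 XOR 1) AND ((0 OR 1) NOR NOT 1)) AND 0)
= 0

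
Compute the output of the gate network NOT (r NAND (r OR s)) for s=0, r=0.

Substituting: NOT (0 NAND (0 OR 0))
= 0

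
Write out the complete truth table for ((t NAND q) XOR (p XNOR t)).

p | q | t | Output
------------------
0 | 0 | 0 | 0
0 | 0 | 1 | 1
0 | 1 | 0 | 0
0 | 1 | 1 | 0
1 | 0 | 0 | 1
1 | 0 | 1 | 0
1 | 1 | 0 | 1
1 | 1 | 1 | 1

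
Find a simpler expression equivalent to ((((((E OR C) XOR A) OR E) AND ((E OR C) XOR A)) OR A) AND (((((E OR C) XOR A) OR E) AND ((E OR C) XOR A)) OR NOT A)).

By distribution ((E OR v) AND (E OR NOT v) = E) then absorption (E AND (E OR v) = E):
= ((E OR C) XOR A)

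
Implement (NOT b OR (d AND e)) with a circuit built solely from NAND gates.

(((b NAND b) NAND (b NAND b)) NAND (((d NAND e) NAND (d NAND e)) NAND ((d NAND e) NAND (d NAND e))))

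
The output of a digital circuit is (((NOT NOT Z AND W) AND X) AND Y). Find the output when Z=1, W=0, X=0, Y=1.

Substituting: (((NOT NOT 1 AND 0) AND 0) AND 1)
= 0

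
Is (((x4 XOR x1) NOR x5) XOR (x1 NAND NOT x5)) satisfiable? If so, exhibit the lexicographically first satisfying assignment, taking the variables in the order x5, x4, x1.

x5=0, x4=1, x1=0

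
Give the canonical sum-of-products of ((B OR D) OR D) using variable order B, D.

Σm(1, 2, 3) = (NOT B AND D) OR (B AND NOT D) OR (B AND D)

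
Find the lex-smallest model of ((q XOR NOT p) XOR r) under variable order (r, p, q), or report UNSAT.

r=0, p=0, q=0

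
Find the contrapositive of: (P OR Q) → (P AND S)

Contrapositive: NOT (P AND S) → NOT (P OR Q)
Note: A statement and its contrapositive are logically equivalent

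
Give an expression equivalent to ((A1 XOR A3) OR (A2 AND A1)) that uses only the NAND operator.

((((A1 NAND (A1 NAND A3)) NAND (A3 NAND (A1 NAND A3))) NAND ((A1 NAND (A1 NAND A3)) NAND (A3 NAND (A1 NAND A3)))) NAND (((A2 NAND A1) NAND (A2 NAND A1)) NAND ((A2 NAND A1) NAND (A2 NAND A1))))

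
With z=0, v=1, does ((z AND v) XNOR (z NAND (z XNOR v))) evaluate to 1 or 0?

Substituting: ((0 AND 1) XNOR (0 NAND (0 XNOR 1)))
= 0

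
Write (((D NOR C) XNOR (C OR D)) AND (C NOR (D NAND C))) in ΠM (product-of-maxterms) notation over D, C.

ΠM(0, 1, 2, 3) = (D OR C) AND (D OR NOT C) AND (NOT D OR C) AND (NOT D OR NOT C)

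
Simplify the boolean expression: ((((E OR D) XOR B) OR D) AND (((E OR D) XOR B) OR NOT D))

By distribution ((E OR v) AND (E OR NOT v) = E):
= ((E OR D) XOR B)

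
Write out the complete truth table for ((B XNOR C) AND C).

B | C | Output
--------------
0 | 0 | 0
0 | 1 | 0
1 | 0 | 0
1 | 1 | 1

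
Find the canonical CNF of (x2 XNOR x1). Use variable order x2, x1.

(x2 OR NOT x1) AND (NOT x2 OR x1)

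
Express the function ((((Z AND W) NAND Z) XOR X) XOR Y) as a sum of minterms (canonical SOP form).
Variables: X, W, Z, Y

Σm(0, 2, 4, 7, 9, 11, 13, 14) = (NOT X AND NOT W AND NOT Z AND NOT Y) OR (NOT X AND NOT W AND Z AND NOT Y) OR (NOT X AND W AND NOT Z AND NOT Y) OR (NOT X AND W AND Z AND Y) OR (X AND NOT W AND NOT Z AND Y) OR (X AND NOT W AND Z AND Y) OR (X AND W AND NOT Z AND Y) OR (X AND W AND Z AND NOT Y)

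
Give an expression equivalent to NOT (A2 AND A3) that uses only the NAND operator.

(((A2 NAND A3) NAND (A2 NAND A3)) NAND ((A2 NAND A3) NAND (A2 NAND A3)))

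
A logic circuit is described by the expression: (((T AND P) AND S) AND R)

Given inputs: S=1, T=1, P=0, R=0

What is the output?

Substituting: (((1 AND 0) AND 1) AND 0)
= 0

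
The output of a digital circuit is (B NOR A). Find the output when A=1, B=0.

Substituting: (0 NOR 1)
= 0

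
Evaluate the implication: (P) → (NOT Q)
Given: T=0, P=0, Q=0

Antecedent (P) = 0; consequent (NOT Q) = 1.
0 → 1 = 1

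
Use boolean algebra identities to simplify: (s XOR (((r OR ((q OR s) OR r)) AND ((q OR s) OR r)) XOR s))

By XOR self-cancellation ((E XOR v) XOR v = E) then absorption (E AND (E OR v) = E):
= ((q OR s) OR r)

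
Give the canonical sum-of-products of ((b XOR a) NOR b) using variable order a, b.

Σm(0) = (NOT a AND NOT b)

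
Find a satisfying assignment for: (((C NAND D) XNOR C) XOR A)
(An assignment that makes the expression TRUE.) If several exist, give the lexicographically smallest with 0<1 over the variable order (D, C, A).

D=0, C=0, A=1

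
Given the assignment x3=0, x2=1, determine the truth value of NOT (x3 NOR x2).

Substituting: NOT (0 NOR 1)
= 1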